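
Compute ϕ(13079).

First factor: 13079 = 11 * 29 * 41.
φ(11) = 11 − 1 = 10.
φ(29) = 29 − 1 = 28.
φ(41) = 41 − 1 = 40.
φ(13079) = 10 × 28 × 40 = 11200.

11200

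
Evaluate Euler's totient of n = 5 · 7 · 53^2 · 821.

54238080

φ(5) = 5 − 1 = 4.
φ(7) = 7 − 1 = 6.
φ(53^2) = 53^2 − 53^1 = 2809 − 53 = 2756.
φ(821) = 821 − 1 = 820.
Since φ is multiplicative, φ(80716615) = 4 · 6 · 2756 · 820 = 54238080.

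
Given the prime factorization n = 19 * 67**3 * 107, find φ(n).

φ(19) = 19 − 1 = 18.
φ(67^3) = 67^3 − 67^2 = 300763 − 4489 = 296274.
φ(107) = 107 − 1 = 106.
Multiply: 18 · 296274 · 106 = 565290792.

565290792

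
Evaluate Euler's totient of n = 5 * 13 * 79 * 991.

φ(5) = 5 − 1 = 4.
φ(13) = 13 − 1 = 12.
φ(79) = 79 − 1 = 78.
φ(991) = 991 − 1 = 990.
Since φ is multiplicative, φ(5088785) = 4 · 12 · 78 · 990 = 3706560.

3706560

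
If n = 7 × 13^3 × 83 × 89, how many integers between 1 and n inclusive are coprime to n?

87804288

φ(7) = 7 − 1 = 6.
φ(13^3) = 13^2·(13−1) = 169·12 = 2028.
φ(83) = 83 − 1 = 82.
φ(89) = 89 − 1 = 88.
Multiply: 6 · 2028 · 82 · 88 = 87804288.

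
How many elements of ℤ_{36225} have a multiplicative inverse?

15840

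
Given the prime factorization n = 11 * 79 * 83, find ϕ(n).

63960

φ(11) = 11 − 1 = 10.
φ(79) = 79 − 1 = 78.
φ(83) = 83 − 1 = 82.
φ(72127) = 10 × 78 × 82 = 63960.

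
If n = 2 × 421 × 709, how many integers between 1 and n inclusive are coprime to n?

297360

φ(2) = 2 − 1 = 1.
φ(421) = 421 − 1 = 420.
φ(709) = 709 − 1 = 708.
Since φ is multiplicative, φ(596978) = 1 · 420 · 708 = 297360.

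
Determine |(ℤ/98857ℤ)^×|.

83160

Prime factorization: 98857 = 11**2 · 19 · 43.
φ(98857) = 98857 · (1 − 1/11) · (1 − 1/19) · (1 − 1/43)
       = 98857 · 7560/8987 = 83160.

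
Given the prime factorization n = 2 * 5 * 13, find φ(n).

48

φ(2) = 2 − 1 = 1.
φ(5) = 5 − 1 = 4.
φ(13) = 13 − 1 = 12.
φ(130) = 1 × 4 × 12 = 48.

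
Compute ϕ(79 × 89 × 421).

2882880

φ(79) = 79 − 1 = 78.
φ(89) = 89 − 1 = 88.
φ(421) = 421 − 1 = 420.
Since φ is multiplicative, φ(2960051) = 78 · 88 · 420 = 2882880.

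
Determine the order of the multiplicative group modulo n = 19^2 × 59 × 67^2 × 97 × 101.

842062003200

φ(19^2) = 19^2 − 19^1 = 361 − 19 = 342.
φ(59) = 59 − 1 = 58.
φ(67^2) = 67^2 − 67^1 = 4489 − 67 = 4422.
φ(97) = 97 − 1 = 96.
φ(101) = 101 − 1 = 100.
Multiply: 342 · 58 · 4422 · 96 · 100 = 842062003200.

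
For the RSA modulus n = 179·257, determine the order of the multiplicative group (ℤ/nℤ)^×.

φ(n) = (p − 1)(q − 1) = (179−1)(257−1) = 178·256 = 45568.

45568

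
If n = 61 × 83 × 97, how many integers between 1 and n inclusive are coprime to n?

φ(61) = 61 − 1 = 60.
φ(83) = 83 − 1 = 82.
φ(97) = 97 − 1 = 96.
Since φ is multiplicative, φ(491111) = 60 · 82 · 96 = 472320.

472320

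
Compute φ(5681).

4752

First factor: 5681 = 13 · 19 · 23.
φ(13) = 13 − 1 = 12.
φ(19) = 19 − 1 = 18.
φ(23) = 23 − 1 = 22.
Since φ is multiplicative, φ(5681) = 12 · 18 · 22 = 4752.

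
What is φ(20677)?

18480

First factor: 20677 = 23 · 29 · 31.
φ(23) = 23 − 1 = 22.
φ(29) = 29 − 1 = 28.
φ(31) = 31 − 1 = 30.
Since φ is multiplicative, φ(20677) = 22 · 28 · 30 = 18480.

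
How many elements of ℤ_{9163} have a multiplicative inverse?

6720

9163 = 7**2 × 11 × 17.
φ(7^2) = 7^2 − 7^1 = 49 − 7 = 42.
φ(11) = 11 − 1 = 10.
φ(17) = 17 − 1 = 16.
Multiply: 42 · 10 · 16 = 6720.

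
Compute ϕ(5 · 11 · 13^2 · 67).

φ(622765) = 622765 · (1 − 1/5) · (1 − 1/11) · (1 − 1/13) · (1 − 1/67)
       = 622765 · 31680/47905 = 411840.

411840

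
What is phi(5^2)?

φ(5^2) = 5^2 − 5^1 = 25 − 5 = 20.

20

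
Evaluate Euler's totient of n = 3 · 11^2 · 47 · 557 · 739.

4152519360

φ(3) = 3 − 1 = 2.
φ(11^2) = 11^1·(11−1) = 11·10 = 110.
φ(47) = 47 − 1 = 46.
φ(557) = 557 − 1 = 556.
φ(739) = 739 − 1 = 738.
φ(7022700003) = 2 × 110 × 46 × 556 × 738 = 4152519360.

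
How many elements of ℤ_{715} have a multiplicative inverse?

480

Factor 715: 715 = 5 · 11 · 13.
φ(715) = 715 · (1 − 1/5) · (1 − 1/11) · (1 − 1/13)
       = 715 · 480/715 = 480.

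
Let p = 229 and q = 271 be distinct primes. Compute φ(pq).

61560

φ(pq) = (p−1)(q−1) = 228 · 270 = 61560.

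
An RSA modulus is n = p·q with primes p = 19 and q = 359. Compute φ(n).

6444

φ(19) = 19 − 1 = 18.
φ(359) = 359 − 1 = 358.
Since φ is multiplicative, φ(6821) = 18 · 358 = 6444.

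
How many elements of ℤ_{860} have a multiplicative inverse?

336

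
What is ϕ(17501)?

15120

Prime factorization: 17501 = 11 · 37 · 43.
φ(11) = 11 − 1 = 10.
φ(37) = 37 − 1 = 36.
φ(43) = 43 − 1 = 42.
Multiply: 10 · 36 · 42 = 15120.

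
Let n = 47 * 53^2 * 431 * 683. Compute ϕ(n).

37178329760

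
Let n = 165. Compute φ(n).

80

First factor: 165 = 3 · 5 · 11.
φ(165) = 165 · (1 − 1/3) · (1 − 1/5) · (1 − 1/11)
       = 165 · 80/165 = 80.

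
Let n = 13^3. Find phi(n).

2028

φ(2197) = 2197 · (1 − 1/13)
       = 2197 · 12/13 = 2028.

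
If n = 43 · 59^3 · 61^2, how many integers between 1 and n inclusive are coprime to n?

31035760560

φ(43) = 43 − 1 = 42.
φ(59^3) = 59^2·(59−1) = 3481·58 = 201898.
φ(61^2) = 61^2 − 61^1 = 3721 − 61 = 3660.
Since φ is multiplicative, φ(32861256137) = 42 · 201898 · 3660 = 31035760560.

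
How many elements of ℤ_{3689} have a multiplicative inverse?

Factor 3689: 3689 = 7 · 17 · 31.
φ(7) = 7 − 1 = 6.
φ(17) = 17 − 1 = 16.
φ(31) = 31 − 1 = 30.
Since φ is multiplicative, φ(3689) = 6 · 16 · 30 = 2880.

2880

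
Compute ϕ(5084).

2400

Prime factorization: 5084 = 2^2 · 31 · 41.
φ(2^2) = 2^1·(2−1) = 2·1 = 2.
φ(31) = 31 − 1 = 30.
φ(41) = 41 − 1 = 40.
Since φ is multiplicative, φ(5084) = 2 · 30 · 40 = 2400.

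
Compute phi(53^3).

φ(148877) = 148877 · (1 − 1/53)
       = 148877 · 52/53 = 146068.

146068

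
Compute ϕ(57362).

25872

57362 = 2 · 23 · 29 · 43.
φ(2) = 2 − 1 = 1.
φ(23) = 23 − 1 = 22.
φ(29) = 29 − 1 = 28.
φ(43) = 43 − 1 = 42.
Since φ is multiplicative, φ(57362) = 1 · 22 · 28 · 42 = 25872.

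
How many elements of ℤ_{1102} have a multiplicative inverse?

504

1102 = 2 · 19 · 29.
φ(1102) = 1102 · (1 − 1/2) · (1 − 1/19) · (1 − 1/29)
       = 1102 · 504/1102 = 504.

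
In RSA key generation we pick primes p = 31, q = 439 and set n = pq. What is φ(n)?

13140

φ(13609) = 13609 · (1 − 1/31) · (1 − 1/439)
       = 13609 · 13140/13609 = 13140.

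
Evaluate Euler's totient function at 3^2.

6

φ(3^2) = 3^2 − 3^1 = 9 − 3 = 6.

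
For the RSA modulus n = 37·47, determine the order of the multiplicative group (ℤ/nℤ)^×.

φ(n) = (p − 1)(q − 1) = (37−1)(47−1) = 36·46 = 1656.

1656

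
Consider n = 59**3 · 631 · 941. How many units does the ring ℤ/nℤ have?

φ(121948094209) = 121948094209 · (1 − 1/59) · (1 − 1/631) · (1 − 1/941)
       = 121948094209 · 34347600/35032489 = 119563995600.

119563995600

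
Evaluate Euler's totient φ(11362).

Factor 11362: 11362 = 2 · 13 · 19 · 23.
φ(11362) = 11362 · (1 − 1/2) · (1 − 1/13) · (1 − 1/19) · (1 − 1/23)
       = 11362 · 4752/11362 = 4752.

4752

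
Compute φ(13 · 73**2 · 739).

φ(13) = 13 − 1 = 12.
φ(73^2) = 73^2 − 73^1 = 5329 − 73 = 5256.
φ(739) = 739 − 1 = 738.
Since φ is multiplicative, φ(51195703) = 12 · 5256 · 738 = 46547136.

46547136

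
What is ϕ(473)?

420

Prime factorization: 473 = 11 · 43.
φ(11) = 11 − 1 = 10.
φ(43) = 43 − 1 = 42.
Multiply: 10 · 42 = 420.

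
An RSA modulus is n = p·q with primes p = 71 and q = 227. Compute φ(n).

15820

For distinct primes, φ(pq) = (p−1)(q−1) = 70 × 226 = 15820.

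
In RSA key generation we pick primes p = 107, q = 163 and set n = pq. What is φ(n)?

17172

φ(17441) = 17441 · (1 − 1/107) · (1 − 1/163)
       = 17441 · 17172/17441 = 17172.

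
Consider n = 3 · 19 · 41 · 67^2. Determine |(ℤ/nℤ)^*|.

φ(3) = 3 − 1 = 2.
φ(19) = 19 − 1 = 18.
φ(41) = 41 − 1 = 40.
φ(67^2) = 67^2 − 67^1 = 4489 − 67 = 4422.
Multiply: 2 · 18 · 40 · 4422 = 6367680.

6367680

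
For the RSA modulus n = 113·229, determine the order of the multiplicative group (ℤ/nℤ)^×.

φ(25877) = 25877 · (1 − 1/113) · (1 − 1/229)
       = 25877 · 25536/25877 = 25536.

25536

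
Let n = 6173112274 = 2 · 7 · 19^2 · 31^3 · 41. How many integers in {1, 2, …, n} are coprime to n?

2366366400

φ(2) = 2 − 1 = 1.
φ(7) = 7 − 1 = 6.
φ(19^2) = 19^2 − 19^1 = 361 − 19 = 342.
φ(31^3) = 31^3 − 31^2 = 29791 − 961 = 28830.
φ(41) = 41 − 1 = 40.
Multiply: 1 · 6 · 342 · 28830 · 40 = 2366366400.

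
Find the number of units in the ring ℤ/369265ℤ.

247104

369265 = 5 * 13**2 * 19 * 23.
φ(5) = 5 − 1 = 4.
φ(13^2) = 13^1·(13−1) = 13·12 = 156.
φ(19) = 19 − 1 = 18.
φ(23) = 23 − 1 = 22.
Since φ is multiplicative, φ(369265) = 4 · 156 · 18 · 22 = 247104.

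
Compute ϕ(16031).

14080

16031 = 17 × 23 × 41.
φ(17) = 17 − 1 = 16.
φ(23) = 23 − 1 = 22.
φ(41) = 41 − 1 = 40.
Since φ is multiplicative, φ(16031) = 16 · 22 · 40 = 14080.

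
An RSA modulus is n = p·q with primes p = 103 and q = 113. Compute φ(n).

φ(11639) = 11639 · (1 − 1/103) · (1 − 1/113)
       = 11639 · 11424/11639 = 11424.

11424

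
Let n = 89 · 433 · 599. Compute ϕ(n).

22733568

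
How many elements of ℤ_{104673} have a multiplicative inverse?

63360

104673 = 3 · 23 · 37 · 41.
φ(3) = 3 − 1 = 2.
φ(23) = 23 − 1 = 22.
φ(37) = 37 − 1 = 36.
φ(41) = 41 − 1 = 40.
Multiply: 2 · 22 · 36 · 40 = 63360.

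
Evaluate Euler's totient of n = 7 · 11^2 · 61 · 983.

φ(7) = 7 − 1 = 6.
φ(11^2) = 11^1·(11−1) = 11·10 = 110.
φ(61) = 61 − 1 = 60.
φ(983) = 983 − 1 = 982.
φ(50788661) = 6 × 110 × 60 × 982 = 38887200.

38887200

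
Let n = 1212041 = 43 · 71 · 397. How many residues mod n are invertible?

1164240

φ(43) = 43 − 1 = 42.
φ(71) = 71 − 1 = 70.
φ(397) = 397 − 1 = 396.
φ(1212041) = 42 × 70 × 396 = 1164240.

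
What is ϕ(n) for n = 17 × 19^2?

5472

φ(6137) = 6137 · (1 − 1/17) · (1 − 1/19)
       = 6137 · 288/323 = 5472.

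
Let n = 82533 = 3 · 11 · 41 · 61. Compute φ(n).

48000

φ(82533) = 82533 · (1 − 1/3) · (1 − 1/11) · (1 − 1/41) · (1 − 1/61)
       = 82533 · 48000/82533 = 48000.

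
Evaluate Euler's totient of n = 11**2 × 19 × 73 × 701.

99792000

φ(117646727) = 117646727 · (1 − 1/11) · (1 − 1/19) · (1 − 1/73) · (1 − 1/701)
       = 117646727 · 9072000/10695157 = 99792000.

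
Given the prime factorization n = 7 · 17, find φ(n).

φ(119) = 119 · (1 − 1/7) · (1 − 1/17)
       = 119 · 96/119 = 96.

96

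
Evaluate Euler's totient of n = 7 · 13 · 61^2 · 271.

φ(91763581) = 91763581 · (1 − 1/7) · (1 − 1/13) · (1 − 1/61) · (1 − 1/271)
       = 91763581 · 1166400/1504321 = 71150400.

71150400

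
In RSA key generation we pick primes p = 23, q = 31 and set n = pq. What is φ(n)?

φ(23) = 23 − 1 = 22.
φ(31) = 31 − 1 = 30.
Multiply: 22 · 30 = 660.

660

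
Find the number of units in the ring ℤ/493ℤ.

448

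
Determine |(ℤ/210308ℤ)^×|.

210308 = 2^2 × 7^2 × 29 × 37.
φ(210308) = 210308 · (1 − 1/2) · (1 − 1/7) · (1 − 1/29) · (1 − 1/37)
       = 210308 · 6048/15022 = 84672.

84672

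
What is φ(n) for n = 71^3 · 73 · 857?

21748083840

φ(71^3) = 71^2·(71−1) = 5041·70 = 352870.
φ(73) = 73 − 1 = 72.
φ(857) = 857 − 1 = 856.
φ(22391270071) = 352870 × 72 × 856 = 21748083840.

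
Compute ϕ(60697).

44352

Factor 60697: 60697 = 7 · 13 · 23 · 29.
φ(60697) = 60697 · (1 − 1/7) · (1 − 1/13) · (1 − 1/23) · (1 − 1/29)
       = 60697 · 44352/60697 = 44352.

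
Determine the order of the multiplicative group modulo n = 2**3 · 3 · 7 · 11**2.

φ(20328) = 20328 · (1 − 1/2) · (1 − 1/3) · (1 − 1/7) · (1 − 1/11)
       = 20328 · 120/462 = 5280.

5280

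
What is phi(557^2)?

φ(310249) = 310249 · (1 − 1/557)
       = 310249 · 556/557 = 309692.

309692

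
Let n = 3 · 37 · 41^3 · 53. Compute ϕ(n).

φ(405462243) = 405462243 · (1 − 1/3) · (1 − 1/37) · (1 − 1/41) · (1 − 1/53)
       = 405462243 · 149760/241203 = 251746560.

251746560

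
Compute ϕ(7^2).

42

φ(7^2) = 7^1·(7−1) = 7·6 = 42.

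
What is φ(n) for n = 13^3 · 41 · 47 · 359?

φ(13^3) = 13^3 − 13^2 = 2197 − 169 = 2028.
φ(41) = 41 − 1 = 40.
φ(47) = 47 − 1 = 46.
φ(359) = 359 − 1 = 358.
Multiply: 2028 · 40 · 46 · 358 = 1335884160.

1335884160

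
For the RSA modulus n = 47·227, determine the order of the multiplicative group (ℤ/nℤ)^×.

10396

φ(10669) = 10669 · (1 − 1/47) · (1 − 1/227)
       = 10669 · 10396/10669 = 10396.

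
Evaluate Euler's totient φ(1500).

Factor 1500: 1500 = 2**2 · 3 · 5**3.
φ(2^2) = 2^1·(2−1) = 2·1 = 2.
φ(3) = 3 − 1 = 2.
φ(5^3) = 5^3 − 5^2 = 125 − 25 = 100.
Multiply: 2 · 2 · 100 = 400.

400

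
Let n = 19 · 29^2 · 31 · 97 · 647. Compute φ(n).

27192775680

φ(31087607891) = 31087607891 · (1 − 1/19) · (1 − 1/29) · (1 − 1/31) · (1 − 1/97) · (1 − 1/647)
       = 31087607891 · 937681920/1071986479 = 27192775680.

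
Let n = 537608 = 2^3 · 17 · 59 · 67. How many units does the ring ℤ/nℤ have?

244992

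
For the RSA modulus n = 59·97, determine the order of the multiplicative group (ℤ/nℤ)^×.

φ(59) = 59 − 1 = 58.
φ(97) = 97 − 1 = 96.
φ(5723) = 58 × 96 = 5568.

5568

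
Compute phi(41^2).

φ(41^2) = 41^2 − 41^1 = 1681 − 41 = 1640.

1640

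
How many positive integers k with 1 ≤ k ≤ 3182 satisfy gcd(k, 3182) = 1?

1512

Factor 3182: 3182 = 2 * 37 * 43.
φ(3182) = 3182 · (1 − 1/2) · (1 − 1/37) · (1 − 1/43)
       = 3182 · 1512/3182 = 1512.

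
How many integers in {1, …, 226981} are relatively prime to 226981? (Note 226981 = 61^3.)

φ(61^3) = 61^3 − 61^2 = 226981 − 3721 = 223260.

223260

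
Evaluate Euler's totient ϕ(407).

360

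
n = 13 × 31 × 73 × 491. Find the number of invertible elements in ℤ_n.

φ(13) = 13 − 1 = 12.
φ(31) = 31 − 1 = 30.
φ(73) = 73 − 1 = 72.
φ(491) = 491 − 1 = 490.
φ(14444729) = 12 × 30 × 72 × 490 = 12700800.

12700800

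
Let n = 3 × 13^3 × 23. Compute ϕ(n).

89232

φ(3) = 3 − 1 = 2.
φ(13^3) = 13^3 − 13^2 = 2197 − 169 = 2028.
φ(23) = 23 − 1 = 22.
Since φ is multiplicative, φ(151593) = 2 · 2028 · 22 = 89232.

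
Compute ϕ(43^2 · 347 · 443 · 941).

259623480480

φ(267460551389) = 267460551389 · (1 − 1/43) · (1 − 1/347) · (1 − 1/443) · (1 − 1/941)
       = 267460551389 · 6037755360/6220012823 = 259623480480.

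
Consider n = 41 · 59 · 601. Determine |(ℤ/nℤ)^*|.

1392000

φ(41) = 41 − 1 = 40.
φ(59) = 59 − 1 = 58.
φ(601) = 601 − 1 = 600.
φ(1453819) = 40 × 58 × 600 = 1392000.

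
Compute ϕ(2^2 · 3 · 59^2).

13688

φ(2^2) = 2^2 − 2^1 = 4 − 2 = 2.
φ(3) = 3 − 1 = 2.
φ(59^2) = 59^2 − 59^1 = 3481 − 59 = 3422.
Multiply: 2 · 2 · 3422 = 13688.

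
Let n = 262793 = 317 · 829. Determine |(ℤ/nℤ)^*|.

261648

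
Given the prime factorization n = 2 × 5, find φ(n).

4

φ(2) = 2 − 1 = 1.
φ(5) = 5 − 1 = 4.
φ(10) = 1 × 4 = 4.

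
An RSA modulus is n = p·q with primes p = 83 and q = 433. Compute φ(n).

35424

φ(35939) = 35939 · (1 − 1/83) · (1 − 1/433)
       = 35939 · 35424/35939 = 35424.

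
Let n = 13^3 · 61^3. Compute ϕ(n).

452771280

φ(498677257) = 498677257 · (1 − 1/13) · (1 − 1/61)
       = 498677257 · 720/793 = 452771280.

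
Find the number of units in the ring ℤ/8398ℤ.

Factor 8398: 8398 = 2 × 13 × 17 × 19.
φ(8398) = 8398 · (1 − 1/2) · (1 − 1/13) · (1 − 1/17) · (1 − 1/19)
       = 8398 · 3456/8398 = 3456.

3456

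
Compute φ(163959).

100800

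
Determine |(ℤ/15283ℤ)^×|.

Factor 15283: 15283 = 17 · 29 · 31.
φ(17) = 17 − 1 = 16.
φ(29) = 29 − 1 = 28.
φ(31) = 31 − 1 = 30.
Multiply: 16 · 28 · 30 = 13440.

13440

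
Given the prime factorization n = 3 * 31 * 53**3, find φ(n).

φ(3) = 3 − 1 = 2.
φ(31) = 31 − 1 = 30.
φ(53^3) = 53^2·(53−1) = 2809·52 = 146068.
Multiply: 2 · 30 · 146068 = 8764080.

8764080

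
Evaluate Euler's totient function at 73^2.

5256

φ(5329) = 5329 · (1 − 1/73)
       = 5329 · 72/73 = 5256.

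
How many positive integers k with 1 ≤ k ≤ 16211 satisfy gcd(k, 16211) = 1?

Factor 16211: 16211 = 13 · 29 · 43.
φ(16211) = 16211 · (1 − 1/13) · (1 − 1/29) · (1 − 1/43)
       = 16211 · 14112/16211 = 14112.

14112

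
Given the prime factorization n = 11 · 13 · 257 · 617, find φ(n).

φ(22675367) = 22675367 · (1 − 1/11) · (1 − 1/13) · (1 − 1/257) · (1 − 1/617)
       = 22675367 · 18923520/22675367 = 18923520.

18923520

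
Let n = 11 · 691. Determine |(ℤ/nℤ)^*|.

6900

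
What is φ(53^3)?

φ(148877) = 148877 · (1 − 1/53)
       = 148877 · 52/53 = 146068.

146068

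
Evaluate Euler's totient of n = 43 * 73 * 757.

2286144

φ(2376223) = 2376223 · (1 − 1/43) · (1 − 1/73) · (1 − 1/757)
       = 2376223 · 2286144/2376223 = 2286144.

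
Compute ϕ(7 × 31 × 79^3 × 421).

36801928800

φ(45042563923) = 45042563923 · (1 − 1/7) · (1 − 1/31) · (1 − 1/79) · (1 − 1/421)
       = 45042563923 · 5896800/7217203 = 36801928800.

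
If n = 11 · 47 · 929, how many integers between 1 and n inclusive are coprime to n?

426880

φ(11) = 11 − 1 = 10.
φ(47) = 47 − 1 = 46.
φ(929) = 929 − 1 = 928.
Multiply: 10 · 46 · 928 = 426880.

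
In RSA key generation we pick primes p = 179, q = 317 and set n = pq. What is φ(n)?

56248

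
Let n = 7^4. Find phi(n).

2058

φ(2401) = 2401 · (1 − 1/7)
       = 2401 · 6/7 = 2058.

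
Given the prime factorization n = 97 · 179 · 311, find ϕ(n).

5297280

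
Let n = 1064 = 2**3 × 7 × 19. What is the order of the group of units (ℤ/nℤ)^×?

φ(2^3) = 2^3 − 2^2 = 8 − 4 = 4.
φ(7) = 7 − 1 = 6.
φ(19) = 19 − 1 = 18.
φ(1064) = 4 × 6 × 18 = 432.

432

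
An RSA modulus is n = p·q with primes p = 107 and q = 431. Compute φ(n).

45580

φ(pq) = (p−1)(q−1) = 106 · 430 = 45580.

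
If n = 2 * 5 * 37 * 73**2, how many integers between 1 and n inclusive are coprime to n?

756864

φ(1971730) = 1971730 · (1 − 1/2) · (1 − 1/5) · (1 − 1/37) · (1 − 1/73)
       = 1971730 · 10368/27010 = 756864.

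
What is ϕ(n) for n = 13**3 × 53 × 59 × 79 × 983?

φ(13^3) = 13^3 − 13^2 = 2197 − 169 = 2028.
φ(53) = 53 − 1 = 52.
φ(59) = 59 − 1 = 58.
φ(79) = 79 − 1 = 78.
φ(983) = 983 − 1 = 982.
Multiply: 2028 · 52 · 58 · 78 · 982 = 468495451008.

468495451008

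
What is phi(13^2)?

φ(169) = 169 · (1 − 1/13)
       = 169 · 12/13 = 156.

156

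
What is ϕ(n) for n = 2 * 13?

12

φ(2) = 2 − 1 = 1.
φ(13) = 13 − 1 = 12.
φ(26) = 1 × 12 = 12.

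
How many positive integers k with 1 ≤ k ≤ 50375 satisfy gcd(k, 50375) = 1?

Factor 50375: 50375 = 5**3 · 13 · 31.
φ(5^3) = 5^3 − 5^2 = 125 − 25 = 100.
φ(13) = 13 − 1 = 12.
φ(31) = 31 − 1 = 30.
Multiply: 100 · 12 · 30 = 36000.

36000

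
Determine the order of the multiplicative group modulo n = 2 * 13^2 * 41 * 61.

374400

φ(2) = 2 − 1 = 1.
φ(13^2) = 13^1·(13−1) = 13·12 = 156.
φ(41) = 41 − 1 = 40.
φ(61) = 61 − 1 = 60.
φ(845338) = 1 × 156 × 40 × 60 = 374400.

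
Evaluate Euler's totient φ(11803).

11803 = 11 × 29 × 37.
φ(11) = 11 − 1 = 10.
φ(29) = 29 − 1 = 28.
φ(37) = 37 − 1 = 36.
φ(11803) = 10 × 28 × 36 = 10080.

10080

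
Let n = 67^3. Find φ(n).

296274

φ(300763) = 300763 · (1 − 1/67)
       = 300763 · 66/67 = 296274.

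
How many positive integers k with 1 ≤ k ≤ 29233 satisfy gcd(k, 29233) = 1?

26400

29233 = 23 * 31 * 41.
φ(23) = 23 − 1 = 22.
φ(31) = 31 − 1 = 30.
φ(41) = 41 − 1 = 40.
Multiply: 22 · 30 · 40 = 26400.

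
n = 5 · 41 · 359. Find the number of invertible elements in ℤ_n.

57280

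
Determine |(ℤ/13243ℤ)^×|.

11520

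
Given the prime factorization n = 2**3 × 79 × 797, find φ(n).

248352

φ(2^3) = 2^2·(2−1) = 4·1 = 4.
φ(79) = 79 − 1 = 78.
φ(797) = 797 − 1 = 796.
φ(503704) = 4 × 78 × 796 = 248352.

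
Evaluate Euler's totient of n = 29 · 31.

840

φ(29) = 29 − 1 = 28.
φ(31) = 31 − 1 = 30.
φ(899) = 28 × 30 = 840.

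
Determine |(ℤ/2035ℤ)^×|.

1440

Factor 2035: 2035 = 5 · 11 · 37.
φ(5) = 5 − 1 = 4.
φ(11) = 11 − 1 = 10.
φ(37) = 37 − 1 = 36.
Since φ is multiplicative, φ(2035) = 4 · 10 · 36 = 1440.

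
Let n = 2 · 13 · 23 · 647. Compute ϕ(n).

170544

φ(386906) = 386906 · (1 − 1/2) · (1 − 1/13) · (1 − 1/23) · (1 − 1/647)
       = 386906 · 170544/386906 = 170544.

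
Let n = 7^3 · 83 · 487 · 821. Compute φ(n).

φ(11382674863) = 11382674863 · (1 − 1/7) · (1 − 1/83) · (1 − 1/487) · (1 − 1/821)
       = 11382674863 · 196071840/232299487 = 9607520160.

9607520160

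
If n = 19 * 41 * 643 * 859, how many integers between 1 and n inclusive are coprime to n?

396601920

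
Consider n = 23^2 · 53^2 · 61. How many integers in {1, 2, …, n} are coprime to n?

φ(23^2) = 23^2 − 23^1 = 529 − 23 = 506.
φ(53^2) = 53^1·(53−1) = 53·52 = 2756.
φ(61) = 61 − 1 = 60.
Since φ is multiplicative, φ(90643621) = 506 · 2756 · 60 = 83672160.

83672160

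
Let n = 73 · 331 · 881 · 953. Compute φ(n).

φ(73) = 73 − 1 = 72.
φ(331) = 331 − 1 = 330.
φ(881) = 881 − 1 = 880.
φ(953) = 953 − 1 = 952.
Since φ is multiplicative, φ(20287085659) = 72 · 330 · 880 · 952 = 19905177600.

19905177600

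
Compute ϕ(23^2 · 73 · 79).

2841696

φ(23^2) = 23^2 − 23^1 = 529 − 23 = 506.
φ(73) = 73 − 1 = 72.
φ(79) = 79 − 1 = 78.
Since φ is multiplicative, φ(3050743) = 506 · 72 · 78 = 2841696.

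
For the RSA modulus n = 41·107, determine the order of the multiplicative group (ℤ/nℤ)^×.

φ(41) = 41 − 1 = 40.
φ(107) = 107 − 1 = 106.
Multiply: 40 · 106 = 4240.

4240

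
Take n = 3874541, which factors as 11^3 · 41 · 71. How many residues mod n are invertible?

φ(11^3) = 11^3 − 11^2 = 1331 − 121 = 1210.
φ(41) = 41 − 1 = 40.
φ(71) = 71 − 1 = 70.
Since φ is multiplicative, φ(3874541) = 1210 · 40 · 70 = 3388000.

3388000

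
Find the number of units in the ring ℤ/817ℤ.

756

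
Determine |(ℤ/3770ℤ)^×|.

First factor: 3770 = 2 · 5 · 13 · 29.
φ(3770) = 3770 · (1 − 1/2) · (1 − 1/5) · (1 − 1/13) · (1 − 1/29)
       = 3770 · 1344/3770 = 1344.

1344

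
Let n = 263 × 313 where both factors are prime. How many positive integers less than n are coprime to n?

φ(pq) = (p−1)(q−1) = 262 · 312 = 81744.

81744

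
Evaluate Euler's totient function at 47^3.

φ(103823) = 103823 · (1 − 1/47)
       = 103823 · 46/47 = 101614.

101614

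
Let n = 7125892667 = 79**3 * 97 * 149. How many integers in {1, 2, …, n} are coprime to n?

6916425984

φ(79^3) = 79^2·(79−1) = 6241·78 = 486798.
φ(97) = 97 − 1 = 96.
φ(149) = 149 − 1 = 148.
Multiply: 486798 · 96 · 148 = 6916425984.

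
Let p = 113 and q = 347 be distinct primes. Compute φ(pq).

38752

φ(n) = (p − 1)(q − 1) = (113−1)(347−1) = 112·346 = 38752.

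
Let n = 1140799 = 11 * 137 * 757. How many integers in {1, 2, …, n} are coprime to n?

1028160

φ(11) = 11 − 1 = 10.
φ(137) = 137 − 1 = 136.
φ(757) = 757 − 1 = 756.
φ(1140799) = 10 × 136 × 756 = 1028160.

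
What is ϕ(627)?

Factor 627: 627 = 3 · 11 · 19.
φ(627) = 627 · (1 − 1/3) · (1 − 1/11) · (1 − 1/19)
       = 627 · 360/627 = 360.

360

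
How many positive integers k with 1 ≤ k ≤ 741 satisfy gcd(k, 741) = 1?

Factor 741: 741 = 3 · 13 · 19.
φ(3) = 3 − 1 = 2.
φ(13) = 13 − 1 = 12.
φ(19) = 19 − 1 = 18.
φ(741) = 2 × 12 × 18 = 432.

432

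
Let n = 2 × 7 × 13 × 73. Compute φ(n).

5184

φ(2) = 2 − 1 = 1.
φ(7) = 7 − 1 = 6.
φ(13) = 13 − 1 = 12.
φ(73) = 73 − 1 = 72.
Multiply: 1 · 6 · 12 · 72 = 5184.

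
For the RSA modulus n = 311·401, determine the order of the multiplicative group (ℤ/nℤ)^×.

φ(pq) = (p−1)(q−1) = 310 · 400 = 124000.

124000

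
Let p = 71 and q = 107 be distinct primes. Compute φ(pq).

7420

For distinct primes, φ(pq) = (p−1)(q−1) = 70 × 106 = 7420.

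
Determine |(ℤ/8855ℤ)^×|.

Factor 8855: 8855 = 5 * 7 * 11 * 23.
φ(8855) = 8855 · (1 − 1/5) · (1 − 1/7) · (1 − 1/11) · (1 − 1/23)
       = 8855 · 5280/8855 = 5280.

5280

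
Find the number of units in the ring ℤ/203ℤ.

First factor: 203 = 7 · 29.
φ(203) = 203 · (1 − 1/7) · (1 − 1/29)
       = 203 · 168/203 = 168.

168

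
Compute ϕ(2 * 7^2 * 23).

924

φ(2254) = 2254 · (1 − 1/2) · (1 − 1/7) · (1 − 1/23)
       = 2254 · 132/322 = 924.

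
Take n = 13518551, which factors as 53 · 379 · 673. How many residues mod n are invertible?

13208832

φ(13518551) = 13518551 · (1 − 1/53) · (1 − 1/379) · (1 − 1/673)
       = 13518551 · 13208832/13518551 = 13208832.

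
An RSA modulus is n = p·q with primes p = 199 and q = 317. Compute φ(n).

62568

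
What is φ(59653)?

First factor: 59653 = 11**2 · 17 · 29.
φ(11^2) = 11^1·(11−1) = 11·10 = 110.
φ(17) = 17 − 1 = 16.
φ(29) = 29 − 1 = 28.
Since φ is multiplicative, φ(59653) = 110 · 16 · 28 = 49280.

49280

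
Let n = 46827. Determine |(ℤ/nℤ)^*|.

27720

Factor 46827: 46827 = 3^2 · 11^2 · 43.
φ(3^2) = 3^2 − 3^1 = 9 − 3 = 6.
φ(11^2) = 11^1·(11−1) = 11·10 = 110.
φ(43) = 43 − 1 = 42.
φ(46827) = 6 × 110 × 42 = 27720.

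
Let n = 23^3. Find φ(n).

11638

φ(12167) = 12167 · (1 − 1/23)
       = 12167 · 22/23 = 11638.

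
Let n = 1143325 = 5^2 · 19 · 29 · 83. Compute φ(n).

826560

φ(1143325) = 1143325 · (1 − 1/5) · (1 − 1/19) · (1 − 1/29) · (1 − 1/83)
       = 1143325 · 165312/228665 = 826560.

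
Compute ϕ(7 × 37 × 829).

φ(7) = 7 − 1 = 6.
φ(37) = 37 − 1 = 36.
φ(829) = 829 − 1 = 828.
φ(214711) = 6 × 36 × 828 = 178848.

178848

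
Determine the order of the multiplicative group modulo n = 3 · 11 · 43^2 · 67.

φ(3) = 3 − 1 = 2.
φ(11) = 11 − 1 = 10.
φ(43^2) = 43^2 − 43^1 = 1849 − 43 = 1806.
φ(67) = 67 − 1 = 66.
φ(4088139) = 2 × 10 × 1806 × 66 = 2383920.

2383920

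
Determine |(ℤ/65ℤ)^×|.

48

65 = 5 · 13.
φ(5) = 5 − 1 = 4.
φ(13) = 13 − 1 = 12.
φ(65) = 4 × 12 = 48.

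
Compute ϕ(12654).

First factor: 12654 = 2 * 3^2 * 19 * 37.
φ(2) = 2 − 1 = 1.
φ(3^2) = 3^1·(3−1) = 3·2 = 6.
φ(19) = 19 − 1 = 18.
φ(37) = 37 − 1 = 36.
Since φ is multiplicative, φ(12654) = 1 · 6 · 18 · 36 = 3888.

3888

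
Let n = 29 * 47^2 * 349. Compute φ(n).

21066528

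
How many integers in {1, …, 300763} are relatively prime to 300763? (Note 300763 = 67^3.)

φ(300763) = 300763 · (1 − 1/67)
       = 300763 · 66/67 = 296274.

296274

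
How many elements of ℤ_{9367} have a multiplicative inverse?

9367 = 17 * 19 * 29.
φ(9367) = 9367 · (1 − 1/17) · (1 − 1/19) · (1 − 1/29)
       = 9367 · 8064/9367 = 8064.

8064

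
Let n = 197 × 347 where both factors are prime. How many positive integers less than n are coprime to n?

67816

For distinct primes, φ(pq) = (p−1)(q−1) = 196 × 346 = 67816.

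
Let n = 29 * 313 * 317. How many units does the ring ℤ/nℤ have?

2760576

φ(2877409) = 2877409 · (1 − 1/29) · (1 − 1/313) · (1 − 1/317)
       = 2877409 · 2760576/2877409 = 2760576.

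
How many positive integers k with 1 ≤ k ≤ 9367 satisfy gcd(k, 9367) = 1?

First factor: 9367 = 17 * 19 * 29.
φ(9367) = 9367 · (1 − 1/17) · (1 − 1/19) · (1 − 1/29)
       = 9367 · 8064/9367 = 8064.

8064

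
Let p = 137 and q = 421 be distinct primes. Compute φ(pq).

57120

For distinct primes, φ(pq) = (p−1)(q−1) = 136 × 420 = 57120.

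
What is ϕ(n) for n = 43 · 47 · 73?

139104

φ(43) = 43 − 1 = 42.
φ(47) = 47 − 1 = 46.
φ(73) = 73 − 1 = 72.
Since φ is multiplicative, φ(147533) = 42 · 46 · 72 = 139104.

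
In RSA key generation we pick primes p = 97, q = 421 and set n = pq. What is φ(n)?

40320

φ(n) = (p − 1)(q − 1) = (97−1)(421−1) = 96·420 = 40320.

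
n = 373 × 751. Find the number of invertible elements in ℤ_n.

279000

φ(373) = 373 − 1 = 372.
φ(751) = 751 − 1 = 750.
Multiply: 372 · 750 = 279000.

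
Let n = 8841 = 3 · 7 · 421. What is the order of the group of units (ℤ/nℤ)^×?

5040

φ(8841) = 8841 · (1 − 1/3) · (1 − 1/7) · (1 − 1/421)
       = 8841 · 5040/8841 = 5040.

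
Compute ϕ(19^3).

6498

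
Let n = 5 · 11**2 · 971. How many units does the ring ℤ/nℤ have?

φ(5) = 5 − 1 = 4.
φ(11^2) = 11^1·(11−1) = 11·10 = 110.
φ(971) = 971 − 1 = 970.
Since φ is multiplicative, φ(587455) = 4 · 110 · 970 = 426800.

426800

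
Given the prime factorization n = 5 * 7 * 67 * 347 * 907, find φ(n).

φ(5) = 5 − 1 = 4.
φ(7) = 7 − 1 = 6.
φ(67) = 67 − 1 = 66.
φ(347) = 347 − 1 = 346.
φ(907) = 907 − 1 = 906.
φ(738039505) = 4 × 6 × 66 × 346 × 906 = 496545984.

496545984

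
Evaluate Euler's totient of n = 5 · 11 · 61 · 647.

1550400

φ(5) = 5 − 1 = 4.
φ(11) = 11 − 1 = 10.
φ(61) = 61 − 1 = 60.
φ(647) = 647 − 1 = 646.
Since φ is multiplicative, φ(2170685) = 4 · 10 · 60 · 646 = 1550400.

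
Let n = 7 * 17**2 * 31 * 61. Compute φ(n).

φ(7) = 7 − 1 = 6.
φ(17^2) = 17^2 − 17^1 = 289 − 17 = 272.
φ(31) = 31 − 1 = 30.
φ(61) = 61 − 1 = 60.
Multiply: 6 · 272 · 30 · 60 = 2937600.

2937600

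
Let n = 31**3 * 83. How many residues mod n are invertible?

2364060

φ(2472653) = 2472653 · (1 − 1/31) · (1 − 1/83)
       = 2472653 · 2460/2573 = 2364060.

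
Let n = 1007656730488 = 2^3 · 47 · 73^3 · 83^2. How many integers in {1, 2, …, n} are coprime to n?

480494017152

φ(1007656730488) = 1007656730488 · (1 − 1/2) · (1 − 1/47) · (1 − 1/73) · (1 − 1/83)
       = 1007656730488 · 271584/569546 = 480494017152.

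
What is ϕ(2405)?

Prime factorization: 2405 = 5 · 13 · 37.
φ(5) = 5 − 1 = 4.
φ(13) = 13 − 1 = 12.
φ(37) = 37 − 1 = 36.
Multiply: 4 · 12 · 36 = 1728.

1728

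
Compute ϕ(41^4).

φ(2825761) = 2825761 · (1 − 1/41)
       = 2825761 · 40/41 = 2756840.

2756840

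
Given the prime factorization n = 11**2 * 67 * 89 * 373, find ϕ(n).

φ(269128079) = 269128079 · (1 − 1/11) · (1 − 1/67) · (1 − 1/89) · (1 − 1/373)
       = 269128079 · 21605760/24466189 = 237663360.

237663360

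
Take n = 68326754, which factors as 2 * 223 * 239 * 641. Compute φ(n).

33815040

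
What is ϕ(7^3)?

294

φ(343) = 343 · (1 − 1/7)
       = 343 · 6/7 = 294.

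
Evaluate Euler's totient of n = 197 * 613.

119952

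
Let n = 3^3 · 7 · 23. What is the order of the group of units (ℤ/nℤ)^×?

φ(4347) = 4347 · (1 − 1/3) · (1 − 1/7) · (1 − 1/23)
       = 4347 · 264/483 = 2376.

2376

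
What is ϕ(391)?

352

391 = 17 · 23.
φ(17) = 17 − 1 = 16.
φ(23) = 23 − 1 = 22.
Multiply: 16 · 22 = 352.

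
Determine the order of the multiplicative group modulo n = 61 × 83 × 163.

797040

φ(825269) = 825269 · (1 − 1/61) · (1 − 1/83) · (1 − 1/163)
       = 825269 · 797040/825269 = 797040.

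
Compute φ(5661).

First factor: 5661 = 3^2 × 17 × 37.
φ(3^2) = 3^1·(3−1) = 3·2 = 6.
φ(17) = 17 − 1 = 16.
φ(37) = 37 − 1 = 36.
Since φ is multiplicative, φ(5661) = 6 · 16 · 36 = 3456.

3456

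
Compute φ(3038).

3038 = 2 × 7^2 × 31.
φ(3038) = 3038 · (1 − 1/2) · (1 − 1/7) · (1 − 1/31)
       = 3038 · 180/434 = 1260.

1260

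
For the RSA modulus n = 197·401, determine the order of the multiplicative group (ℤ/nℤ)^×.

78400

For distinct primes, φ(pq) = (p−1)(q−1) = 196 × 400 = 78400.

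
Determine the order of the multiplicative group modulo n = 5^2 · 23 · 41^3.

φ(39629575) = 39629575 · (1 − 1/5) · (1 − 1/23) · (1 − 1/41)
       = 39629575 · 3520/4715 = 29585600.

29585600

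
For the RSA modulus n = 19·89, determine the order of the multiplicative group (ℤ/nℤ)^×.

φ(pq) = (p−1)(q−1) = 18 · 88 = 1584.

1584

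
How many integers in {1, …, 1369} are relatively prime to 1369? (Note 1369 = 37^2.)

φ(37^2) = 37^1·(37−1) = 37·36 = 1332.

1332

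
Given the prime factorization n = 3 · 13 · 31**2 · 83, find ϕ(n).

1830240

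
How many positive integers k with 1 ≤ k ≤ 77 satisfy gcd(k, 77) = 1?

First factor: 77 = 7 × 11.
φ(7) = 7 − 1 = 6.
φ(11) = 11 − 1 = 10.
φ(77) = 6 × 10 = 60.

60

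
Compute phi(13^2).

156

φ(169) = 169 · (1 − 1/13)
       = 169 · 12/13 = 156.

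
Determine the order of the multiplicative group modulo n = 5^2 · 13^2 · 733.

2283840

φ(3096925) = 3096925 · (1 − 1/5) · (1 − 1/13) · (1 − 1/733)
       = 3096925 · 35136/47645 = 2283840.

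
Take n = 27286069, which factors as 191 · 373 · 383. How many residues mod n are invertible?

26999760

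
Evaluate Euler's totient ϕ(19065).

9600

Factor 19065: 19065 = 3 · 5 · 31 · 41.
φ(19065) = 19065 · (1 − 1/3) · (1 − 1/5) · (1 − 1/31) · (1 − 1/41)
       = 19065 · 9600/19065 = 9600.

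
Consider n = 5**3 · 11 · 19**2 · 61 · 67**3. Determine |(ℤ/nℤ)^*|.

φ(5^3) = 5^2·(5−1) = 25·4 = 100.
φ(11) = 11 − 1 = 10.
φ(19^2) = 19^1·(19−1) = 19·18 = 342.
φ(61) = 61 − 1 = 60.
φ(67^3) = 67^3 − 67^2 = 300763 − 4489 = 296274.
φ(9106765281625) = 100 × 10 × 342 × 60 × 296274 = 6079542480000.

6079542480000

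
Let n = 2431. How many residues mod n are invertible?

1920

Prime factorization: 2431 = 11 · 13 · 17.
φ(2431) = 2431 · (1 − 1/11) · (1 − 1/13) · (1 − 1/17)
       = 2431 · 1920/2431 = 1920.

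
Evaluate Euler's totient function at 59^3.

φ(205379) = 205379 · (1 − 1/59)
       = 205379 · 58/59 = 201898.

201898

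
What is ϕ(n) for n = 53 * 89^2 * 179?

φ(53) = 53 − 1 = 52.
φ(89^2) = 89^2 − 89^1 = 7921 − 89 = 7832.
φ(179) = 179 − 1 = 178.
Since φ is multiplicative, φ(75146527) = 52 · 7832 · 178 = 72492992.

72492992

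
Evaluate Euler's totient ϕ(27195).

12096

Factor 27195: 27195 = 3 · 5 · 7^2 · 37.
φ(3) = 3 − 1 = 2.
φ(5) = 5 − 1 = 4.
φ(7^2) = 7^2 − 7^1 = 49 − 7 = 42.
φ(37) = 37 − 1 = 36.
Multiply: 2 · 4 · 42 · 36 = 12096.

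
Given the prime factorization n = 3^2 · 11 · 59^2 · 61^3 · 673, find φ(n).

φ(52643382605847) = 52643382605847 · (1 − 1/3) · (1 − 1/11) · (1 − 1/59) · (1 − 1/61) · (1 − 1/673)
       = 52643382605847 · 46771200/79930191 = 30804307430400.

30804307430400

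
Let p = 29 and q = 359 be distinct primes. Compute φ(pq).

10024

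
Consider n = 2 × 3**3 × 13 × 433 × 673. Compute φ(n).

φ(204569118) = 204569118 · (1 − 1/2) · (1 − 1/3) · (1 − 1/13) · (1 − 1/433) · (1 − 1/673)
       = 204569118 · 6967296/22729902 = 62705664.

62705664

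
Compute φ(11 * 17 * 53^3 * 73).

φ(2032319927) = 2032319927 · (1 − 1/11) · (1 − 1/17) · (1 − 1/53) · (1 − 1/73)
       = 2032319927 · 599040/723503 = 1682703360.

1682703360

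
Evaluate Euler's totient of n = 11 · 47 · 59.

26680

φ(30503) = 30503 · (1 − 1/11) · (1 − 1/47) · (1 − 1/59)
       = 30503 · 26680/30503 = 26680.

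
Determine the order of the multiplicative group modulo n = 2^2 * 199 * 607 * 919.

220297968

φ(444035068) = 444035068 · (1 − 1/2) · (1 − 1/199) · (1 − 1/607) · (1 − 1/919)
       = 444035068 · 110148984/222017534 = 220297968.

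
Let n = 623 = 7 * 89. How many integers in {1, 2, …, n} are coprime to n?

528

φ(7) = 7 − 1 = 6.
φ(89) = 89 − 1 = 88.
Since φ is multiplicative, φ(623) = 6 · 88 = 528.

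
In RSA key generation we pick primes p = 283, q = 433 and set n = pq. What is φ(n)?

121824

φ(122539) = 122539 · (1 − 1/283) · (1 − 1/433)
       = 122539 · 121824/122539 = 121824.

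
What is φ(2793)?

Factor 2793: 2793 = 3 × 7**2 × 19.
φ(2793) = 2793 · (1 − 1/3) · (1 − 1/7) · (1 − 1/19)
       = 2793 · 216/399 = 1512.

1512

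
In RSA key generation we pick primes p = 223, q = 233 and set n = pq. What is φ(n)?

51504

φ(51959) = 51959 · (1 − 1/223) · (1 − 1/233)
       = 51959 · 51504/51959 = 51504.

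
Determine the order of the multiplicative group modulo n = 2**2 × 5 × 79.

624

φ(1580) = 1580 · (1 − 1/2) · (1 − 1/5) · (1 − 1/79)
       = 1580 · 312/790 = 624.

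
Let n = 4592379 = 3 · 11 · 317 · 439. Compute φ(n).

2768160

φ(3) = 3 − 1 = 2.
φ(11) = 11 − 1 = 10.
φ(317) = 317 − 1 = 316.
φ(439) = 439 − 1 = 438.
Multiply: 2 · 10 · 316 · 438 = 2768160.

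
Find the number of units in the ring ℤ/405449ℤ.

Prime factorization: 405449 = 11 · 29 · 31 · 41.
φ(11) = 11 − 1 = 10.
φ(29) = 29 − 1 = 28.
φ(31) = 31 − 1 = 30.
φ(41) = 41 − 1 = 40.
Since φ is multiplicative, φ(405449) = 10 · 28 · 30 · 40 = 336000.

336000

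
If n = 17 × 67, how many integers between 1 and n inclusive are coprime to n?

φ(1139) = 1139 · (1 − 1/17) · (1 − 1/67)
       = 1139 · 1056/1139 = 1056.

1056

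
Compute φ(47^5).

224465326

φ(47^5) = 47^5 − 47^4 = 229345007 − 4879681 = 224465326.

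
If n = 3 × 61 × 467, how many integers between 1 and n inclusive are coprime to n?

55920

φ(85461) = 85461 · (1 − 1/3) · (1 − 1/61) · (1 − 1/467)
       = 85461 · 55920/85461 = 55920.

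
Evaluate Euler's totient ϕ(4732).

First factor: 4732 = 2^2 · 7 · 13^2.
φ(4732) = 4732 · (1 − 1/2) · (1 − 1/7) · (1 − 1/13)
       = 4732 · 72/182 = 1872.

1872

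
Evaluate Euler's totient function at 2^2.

φ(2^2) = 2^2 − 2^1 = 4 − 2 = 2.

2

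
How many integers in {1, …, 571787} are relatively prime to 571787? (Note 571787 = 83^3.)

564898

φ(571787) = 571787 · (1 − 1/83)
       = 571787 · 82/83 = 564898.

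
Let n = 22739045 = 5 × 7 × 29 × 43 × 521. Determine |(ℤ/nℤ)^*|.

14676480

φ(5) = 5 − 1 = 4.
φ(7) = 7 − 1 = 6.
φ(29) = 29 − 1 = 28.
φ(43) = 43 − 1 = 42.
φ(521) = 521 − 1 = 520.
Multiply: 4 · 6 · 28 · 42 · 520 = 14676480.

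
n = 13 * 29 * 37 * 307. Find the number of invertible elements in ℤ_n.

φ(4282343) = 4282343 · (1 − 1/13) · (1 − 1/29) · (1 − 1/37) · (1 − 1/307)
       = 4282343 · 3701376/4282343 = 3701376.

3701376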